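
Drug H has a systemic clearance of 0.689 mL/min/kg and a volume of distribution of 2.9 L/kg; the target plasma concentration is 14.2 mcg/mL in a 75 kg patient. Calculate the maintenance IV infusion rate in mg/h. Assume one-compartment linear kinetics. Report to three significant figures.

44.0 mg/h

CL = 0.689 mL/min/kg × 75 kg = 51.68 mL/min = 51.68 × 60/1000 = 3.101 L/h
R₀ = 3.101 × 14.2 = 44.03 mg/h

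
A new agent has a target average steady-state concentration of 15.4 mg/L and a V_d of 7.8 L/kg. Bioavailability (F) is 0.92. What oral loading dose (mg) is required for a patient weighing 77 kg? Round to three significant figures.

10100 mg

Total Vd = 7.8 × 77 = 600.6 L
The loading dose fills Vd to the target concentration.
LD = Vd × C / F = 600.6 × 15.40 / 0.92 = 10050 mg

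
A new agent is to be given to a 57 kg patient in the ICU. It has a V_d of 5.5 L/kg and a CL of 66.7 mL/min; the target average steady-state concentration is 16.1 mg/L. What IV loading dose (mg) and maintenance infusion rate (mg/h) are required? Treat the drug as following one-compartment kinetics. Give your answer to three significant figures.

Vd(total) = 57 kg × 5.5 L/kg = 313.5 L
Loading dose = Vd × C = 313.5 × 16.1 = 5047 mg
CL = 66.7 mL/min = 66.7 × 0.06 = 4.002 L/h
Maintenance: replace elimination → rate = CL × Css = 4.002 × 16.1 = 64.43 mg/h

(a) 5050 mg; (b) 64.4 mg/h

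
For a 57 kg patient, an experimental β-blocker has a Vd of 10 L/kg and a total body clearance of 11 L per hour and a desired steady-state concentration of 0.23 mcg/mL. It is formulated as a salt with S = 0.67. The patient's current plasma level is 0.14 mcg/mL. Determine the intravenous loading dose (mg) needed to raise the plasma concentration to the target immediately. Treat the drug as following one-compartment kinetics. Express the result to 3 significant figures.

76.6 mg

Total Vd = 10 × 57 = 570.0 L
LD is governed by Vd — clearance does not enter the loading-dose calculation.
Concentration deficit ΔC = 0.23 − 0.14 = 0.09000 mg/L
LD = Vd × ΔC / S = 570.0 × 0.09000 / 0.67 = 76.57 mg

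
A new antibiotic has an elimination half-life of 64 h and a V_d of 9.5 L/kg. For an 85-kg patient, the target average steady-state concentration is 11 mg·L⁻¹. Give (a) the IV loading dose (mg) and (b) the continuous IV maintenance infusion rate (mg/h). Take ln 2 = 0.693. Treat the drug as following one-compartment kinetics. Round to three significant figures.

Vd(total) = 85 kg × 9.5 L/kg = 807.5 L
LD = Vd × C = 807.5 × 11 = 8883 mg
CL = 0.693 × Vd / t½ = 0.693 × 807.5 / 64 = 8.744 L/h
Infusion rate = CL × Css = 8.744 × 11 = 96.18 mg/h

(a) 8880 mg; (b) 96.2 mg/h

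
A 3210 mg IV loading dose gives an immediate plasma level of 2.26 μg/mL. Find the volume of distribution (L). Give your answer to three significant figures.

1420 L

Immediately after an IV bolus, C₀ = Dose / Vd, so Vd = Dose / C₀.
Vd = 3210 / 2.26 = 1420 L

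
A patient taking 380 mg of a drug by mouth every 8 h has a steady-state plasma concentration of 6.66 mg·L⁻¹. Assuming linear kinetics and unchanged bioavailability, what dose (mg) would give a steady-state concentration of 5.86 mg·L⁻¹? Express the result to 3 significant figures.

With linear kinetics, Css is proportional to dose rate (D/τ) at fixed clearance.
D₂ = D₁ × (Css,target / Css,current) = 380 × 5.86/6.66 = 334.4 mg

334 mg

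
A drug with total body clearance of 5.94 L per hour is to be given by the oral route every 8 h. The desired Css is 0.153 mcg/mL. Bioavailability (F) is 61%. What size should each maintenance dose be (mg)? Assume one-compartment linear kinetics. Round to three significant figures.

11.9 mg

D = CL × Css × τ / F = 5.940 × 0.153 × 8 / 0.61 = 11.92 mg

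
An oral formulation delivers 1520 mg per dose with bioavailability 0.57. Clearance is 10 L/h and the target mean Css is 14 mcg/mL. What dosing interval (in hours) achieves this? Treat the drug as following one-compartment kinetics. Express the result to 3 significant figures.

6.19 h

F·D/τ = CL·Css → τ = F·D / (CL·Css).
τ = 0.57 × 1520 / (10 × 14) = 6.189 h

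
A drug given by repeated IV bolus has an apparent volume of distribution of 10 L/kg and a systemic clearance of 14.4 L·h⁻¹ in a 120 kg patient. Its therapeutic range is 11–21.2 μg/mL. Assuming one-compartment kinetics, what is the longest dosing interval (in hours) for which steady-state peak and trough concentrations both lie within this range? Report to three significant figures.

Vd = 10 L/kg × 120 kg = 1200 L
k = CL / Vd = 14.40 / 1200 = 0.01200 h⁻¹
Between IV bolus doses, concentration decays as C = C₀·e^(−kτ), so C_peak/C_trough = e^(kτ).
τ_max = ln(C_peak/C_trough) / k = ln(21.2/11) / 0.01200 = 0.6561 / 0.01200 = 54.68 h

54.7 h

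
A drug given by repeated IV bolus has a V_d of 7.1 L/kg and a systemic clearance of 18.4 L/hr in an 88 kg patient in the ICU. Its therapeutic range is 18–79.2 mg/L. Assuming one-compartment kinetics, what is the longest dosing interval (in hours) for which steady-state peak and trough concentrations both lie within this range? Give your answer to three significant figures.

Vd(total) = 88 kg × 7.1 L/kg = 624.8 L
k = CL / Vd = 18.40 / 624.8 = 0.02945 h⁻¹
Between IV bolus doses, concentration decays as C = C₀·e^(−kτ), so C_peak/C_trough = e^(kτ).
τ_max = ln(C_peak/C_trough) / k = ln(79.2/18) / 0.02945 = 1.482 / 0.02945 = 50.32 h

50.3 h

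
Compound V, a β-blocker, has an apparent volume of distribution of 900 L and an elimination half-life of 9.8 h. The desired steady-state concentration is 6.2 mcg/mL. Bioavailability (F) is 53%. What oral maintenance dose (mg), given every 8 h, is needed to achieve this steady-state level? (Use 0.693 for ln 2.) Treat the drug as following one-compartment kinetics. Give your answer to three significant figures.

CL = ln 2 · Vd / t½ = 0.693 × 900.0 / 9.8 = 63.64 L/h
D = CL × Css × τ / F = 63.64 × 6.2 × 8 / 0.53 = 5956 mg

5960 mg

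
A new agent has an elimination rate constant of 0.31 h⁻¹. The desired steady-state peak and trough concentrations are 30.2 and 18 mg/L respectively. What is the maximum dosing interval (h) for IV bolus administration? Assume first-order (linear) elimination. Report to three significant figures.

Between IV bolus doses, concentration decays as C = C₀·e^(−kτ), so C_peak/C_trough = e^(kτ).
τ_max = ln(C_peak/C_trough) / k = ln(30.2/18) / 0.3100 = 0.5175 / 0.3100 = 1.669 h

1.67 h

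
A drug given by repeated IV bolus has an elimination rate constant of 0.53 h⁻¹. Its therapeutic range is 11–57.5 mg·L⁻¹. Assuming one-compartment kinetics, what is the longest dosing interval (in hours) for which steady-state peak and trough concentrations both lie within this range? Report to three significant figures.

Between IV bolus doses, concentration decays as C = C₀·e^(−kτ), so C_peak/C_trough = e^(kτ).
τ_max = ln(C_peak/C_trough) / k = ln(57.5/11) / 0.5300 = 1.654 / 0.5300 = 3.121 h

3.12 h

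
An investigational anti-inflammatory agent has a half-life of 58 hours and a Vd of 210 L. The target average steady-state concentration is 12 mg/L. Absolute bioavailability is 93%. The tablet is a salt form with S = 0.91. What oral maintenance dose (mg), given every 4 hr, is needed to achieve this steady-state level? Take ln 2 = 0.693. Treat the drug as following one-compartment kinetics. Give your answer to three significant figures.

142 mg

CL = 0.693 × Vd / t½ = 0.693 × 210.0 / 58 = 2.509 L/h
D = CL × Css × τ / F / S = 2.509 × 12 × 4 / 0.93 / 0.91 = 142.3 mg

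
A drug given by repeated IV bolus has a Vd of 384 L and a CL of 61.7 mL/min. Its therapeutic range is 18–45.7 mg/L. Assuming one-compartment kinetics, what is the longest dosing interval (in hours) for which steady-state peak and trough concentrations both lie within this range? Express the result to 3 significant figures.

96.6 h

CL = 61.7 mL/min = 61.7 × 0.06 = 3.702 L/h
k = CL / Vd = 3.702 / 384.0 = 0.009641 h⁻¹
Between IV bolus doses, concentration decays as C = C₀·e^(−kτ), so C_peak/C_trough = e^(kτ).
τ_max = ln(C_peak/C_trough) / k = ln(45.7/18) / 0.009641 = 0.9317 / 0.009641 = 96.64 h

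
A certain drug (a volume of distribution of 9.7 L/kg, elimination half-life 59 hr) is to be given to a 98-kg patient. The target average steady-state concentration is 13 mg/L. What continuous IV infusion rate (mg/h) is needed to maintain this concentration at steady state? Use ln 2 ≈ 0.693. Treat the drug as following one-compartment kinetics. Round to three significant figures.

145 mg/h

Total Vd = 9.7 × 98 = 950.6 L
CL = ln 2 · Vd / t½ = 0.693 × 950.6 / 59 = 11.17 L/h
Infusion rate = CL × Css = 11.17 × 13 = 145.2 mg/h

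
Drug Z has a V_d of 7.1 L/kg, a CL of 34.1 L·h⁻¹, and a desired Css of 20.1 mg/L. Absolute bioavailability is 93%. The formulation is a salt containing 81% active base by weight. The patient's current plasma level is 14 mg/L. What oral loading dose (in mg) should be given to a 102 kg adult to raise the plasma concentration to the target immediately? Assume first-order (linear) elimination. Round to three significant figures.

Vd = 7.1 L/kg × 102 kg = 724.2 L
Concentration deficit ΔC = 20.1 − 14 = 6.100 mg/L
LD = Vd × ΔC / F / S = 724.2 × 6.100 / 0.93 / 0.81 = 5864 mg

5860 mg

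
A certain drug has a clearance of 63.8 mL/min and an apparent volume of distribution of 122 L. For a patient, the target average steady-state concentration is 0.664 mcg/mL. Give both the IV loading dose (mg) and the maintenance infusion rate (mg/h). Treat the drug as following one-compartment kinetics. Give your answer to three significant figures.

(a) 81.0 mg; (b) 2.54 mg/h

Loading dose = Vd × C = 122.0 × 0.664 = 81.01 mg
CL = 63.8 mL/min × 60/1000 = 3.828 L/h
Maintenance: replace elimination → rate = CL × Css = 3.828 × 0.664 = 2.542 mg/h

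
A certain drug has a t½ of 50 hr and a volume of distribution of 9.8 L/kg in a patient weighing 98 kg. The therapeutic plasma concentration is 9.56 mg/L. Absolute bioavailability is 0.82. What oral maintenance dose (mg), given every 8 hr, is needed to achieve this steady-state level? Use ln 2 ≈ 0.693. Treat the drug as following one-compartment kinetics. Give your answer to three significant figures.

Vd(total) = 98 kg × 9.8 L/kg = 960.4 L
CL = ln 2 · Vd / t½ = 0.693 × 960.4 / 50 = 13.31 L/h
D = CL × Css × τ / F = 13.31 × 9.56 × 8 / 0.82 = 1241 mg

1240 mg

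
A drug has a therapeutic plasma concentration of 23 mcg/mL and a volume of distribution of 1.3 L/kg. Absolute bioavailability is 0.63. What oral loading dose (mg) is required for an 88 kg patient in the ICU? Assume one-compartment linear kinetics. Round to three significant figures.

Vd = 1.3 L/kg × 88 kg = 114.4 L
The loading dose fills Vd to the target concentration.
LD = Vd × C / F = 114.4 × 23.00 / 0.63 = 4177 mg

4180 mg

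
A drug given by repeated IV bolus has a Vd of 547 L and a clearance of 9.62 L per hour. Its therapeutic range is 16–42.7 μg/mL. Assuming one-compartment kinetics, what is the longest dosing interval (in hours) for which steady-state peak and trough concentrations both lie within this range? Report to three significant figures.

k = CL / Vd = 9.620 / 547.0 = 0.01759 h⁻¹
Between IV bolus doses, concentration decays as C = C₀·e^(−kτ), so C_peak/C_trough = e^(kτ).
τ_max = ln(C_peak/C_trough) / k = ln(42.7/16) / 0.01759 = 0.9816 / 0.01759 = 55.80 h

55.8 h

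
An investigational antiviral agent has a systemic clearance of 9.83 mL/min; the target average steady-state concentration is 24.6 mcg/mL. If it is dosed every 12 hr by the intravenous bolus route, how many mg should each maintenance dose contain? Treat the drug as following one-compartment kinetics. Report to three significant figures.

174 mg

CL = 9.83 mL/min × 60/1000 = 0.5898 L/h
D = CL × Css × τ = 0.5898 × 24.6 × 12 = 174.1 mg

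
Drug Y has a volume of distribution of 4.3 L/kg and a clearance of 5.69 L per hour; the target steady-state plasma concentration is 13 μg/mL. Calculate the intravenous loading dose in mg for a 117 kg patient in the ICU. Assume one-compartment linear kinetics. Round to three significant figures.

Vd = 4.3 L/kg × 117 kg = 503.1 L
LD = Vd × C = 503.1 × 13.00 = 6540 mg

6540 mg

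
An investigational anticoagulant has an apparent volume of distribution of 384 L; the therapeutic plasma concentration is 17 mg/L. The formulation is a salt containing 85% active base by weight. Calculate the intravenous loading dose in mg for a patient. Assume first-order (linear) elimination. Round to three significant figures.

7680 mg

The loading dose fills Vd to the target concentration.
LD = Vd × C / S = 384.0 × 17.00 / 0.85 = 7680 mg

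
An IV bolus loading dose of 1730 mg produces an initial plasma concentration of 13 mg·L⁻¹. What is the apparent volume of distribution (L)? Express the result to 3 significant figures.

133 L

Immediately after an IV bolus, C₀ = Dose / Vd, so Vd = Dose / C₀.
Vd = 1730 / 13 = 133.1 L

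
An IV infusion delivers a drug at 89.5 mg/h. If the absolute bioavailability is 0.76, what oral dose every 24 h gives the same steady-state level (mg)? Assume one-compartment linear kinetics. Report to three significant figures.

To maintain the same Css, the systemic dosing rate must be unchanged: F·D/τ = infusion rate.
D = rate × τ / F = 89.5 × 24 / 0.76 = 2826 mg

2830 mg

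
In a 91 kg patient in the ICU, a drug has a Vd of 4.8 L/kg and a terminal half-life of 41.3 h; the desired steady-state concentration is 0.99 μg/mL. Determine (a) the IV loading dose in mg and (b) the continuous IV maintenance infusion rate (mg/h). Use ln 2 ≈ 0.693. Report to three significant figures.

Total Vd = 4.8 × 91 = 436.8 L
LD = Vd × C = 436.8 × 0.99 = 432.4 mg
CL = 0.693 × Vd / t½ = 0.693 × 436.8 / 41.3 = 7.329 L/h
Infusion rate = CL × Css = 7.329 × 0.99 = 7.256 mg/h

(a) 432 mg; (b) 7.26 mg/h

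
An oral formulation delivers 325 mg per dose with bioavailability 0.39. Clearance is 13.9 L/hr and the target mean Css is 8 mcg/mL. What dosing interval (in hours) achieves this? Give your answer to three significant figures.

1.14 h

F·D/τ = CL·Css → τ = F·D / (CL·Css).
τ = 0.39 × 325 / (13.9 × 8) = 1.140 h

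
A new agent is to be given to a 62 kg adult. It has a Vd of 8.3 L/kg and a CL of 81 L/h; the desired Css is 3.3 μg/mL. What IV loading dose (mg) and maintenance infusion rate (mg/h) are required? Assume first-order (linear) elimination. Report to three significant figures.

(a) 1700 mg; (b) 267 mg/h

Vd = 8.3 L/kg × 62 kg = 514.6 L
LD = Vd · C_target = 514.6 × 3.3 = 1698 mg
Maintenance: replace elimination → rate = CL × Css = 81.00 × 3.3 = 267.3 mg/h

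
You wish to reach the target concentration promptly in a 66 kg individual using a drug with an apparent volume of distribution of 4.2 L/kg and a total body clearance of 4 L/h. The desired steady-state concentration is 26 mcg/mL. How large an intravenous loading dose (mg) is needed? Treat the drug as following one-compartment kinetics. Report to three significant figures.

7210 mg

Total Vd = 4.2 × 66 = 277.2 L
LD = Vd × C = 277.2 × 26.00 = 7207 mg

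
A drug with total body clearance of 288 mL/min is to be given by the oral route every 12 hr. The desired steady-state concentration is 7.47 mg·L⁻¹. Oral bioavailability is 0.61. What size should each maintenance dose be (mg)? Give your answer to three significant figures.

2540 mg

CL = 288 mL/min = 288 × 0.06 = 17.28 L/h
D = CL × Css × τ / F = 17.28 × 7.47 × 12 / 0.61 = 2539 mg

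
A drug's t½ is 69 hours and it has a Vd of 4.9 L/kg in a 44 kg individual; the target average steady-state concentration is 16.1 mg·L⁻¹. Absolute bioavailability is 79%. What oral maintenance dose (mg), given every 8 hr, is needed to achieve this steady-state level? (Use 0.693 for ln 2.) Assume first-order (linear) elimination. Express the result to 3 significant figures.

353 mg

Vd = 4.9 L/kg × 44 kg = 215.6 L
CL = 0.693 × Vd / t½ = 0.693 × 215.6 / 69 = 2.165 L/h
D = CL × Css × τ / F = 2.165 × 16.1 × 8 / 0.79 = 353.0 mg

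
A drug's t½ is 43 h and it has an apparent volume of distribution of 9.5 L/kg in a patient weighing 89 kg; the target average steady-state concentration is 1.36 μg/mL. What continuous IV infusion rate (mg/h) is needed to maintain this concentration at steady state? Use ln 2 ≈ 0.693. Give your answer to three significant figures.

Vd(total) = 89 kg × 9.5 L/kg = 845.5 L
CL = ln 2 · Vd / t½ = 0.693 × 845.5 / 43 = 13.63 L/h
Infusion rate = CL × Css = 13.63 × 1.36 = 18.54 mg/h

18.5 mg/h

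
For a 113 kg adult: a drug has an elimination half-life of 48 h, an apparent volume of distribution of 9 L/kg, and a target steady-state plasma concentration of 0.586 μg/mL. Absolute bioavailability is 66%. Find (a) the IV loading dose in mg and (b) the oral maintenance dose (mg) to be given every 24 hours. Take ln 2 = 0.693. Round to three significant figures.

(a) 596 mg; (b) 313 mg

Vd = 9 L/kg × 113 kg = 1017 L
LD = Vd × C = 1017 × 0.586 = 596.0 mg
CL = 0.693 × Vd / t½ = 0.693 × 1017 / 48 = 14.68 L/h
D = CL × Css × τ / F = 14.68 × 0.586 × 24 / 0.66 = 312.8 mg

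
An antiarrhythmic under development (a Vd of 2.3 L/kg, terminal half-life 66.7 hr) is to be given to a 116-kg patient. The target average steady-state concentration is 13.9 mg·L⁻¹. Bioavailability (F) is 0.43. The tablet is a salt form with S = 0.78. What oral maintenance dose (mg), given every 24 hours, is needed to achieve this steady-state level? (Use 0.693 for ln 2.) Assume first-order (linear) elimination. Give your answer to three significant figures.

Vd(total) = 116 kg × 2.3 L/kg = 266.8 L
CL = 0.693 × Vd / t½ = 0.693 × 266.8 / 66.7 = 2.772 L/h
D = CL × Css × τ / F / S = 2.772 × 13.9 × 24 / 0.43 / 0.78 = 2757 mg

2760 mg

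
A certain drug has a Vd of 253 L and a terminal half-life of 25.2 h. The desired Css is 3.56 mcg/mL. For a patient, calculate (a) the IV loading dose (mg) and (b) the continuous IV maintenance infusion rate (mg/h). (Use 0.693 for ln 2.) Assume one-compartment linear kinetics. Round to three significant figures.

LD = Vd × C = 253.0 × 3.56 = 900.7 mg
CL = 0.693 × Vd / t½ = 0.693 × 253.0 / 25.2 = 6.958 L/h
Infusion rate = CL × Css = 6.958 × 3.56 = 24.77 mg/h

(a) 901 mg; (b) 24.8 mg/h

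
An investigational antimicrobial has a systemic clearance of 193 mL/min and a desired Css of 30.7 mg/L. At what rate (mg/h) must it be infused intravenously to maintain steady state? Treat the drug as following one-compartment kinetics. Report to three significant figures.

CL = 193 mL/min × 60/1000 = 11.58 L/h
At steady state, infusion rate equals elimination rate: rate in = CL × Css.
R₀ = 11.58 × 30.7 = 355.5 mg/h

356 mg/h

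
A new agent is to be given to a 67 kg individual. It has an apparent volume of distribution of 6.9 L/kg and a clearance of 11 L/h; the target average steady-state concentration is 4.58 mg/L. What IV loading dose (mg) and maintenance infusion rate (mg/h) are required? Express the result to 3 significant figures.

(a) 2120 mg; (b) 50.4 mg/h

Vd(total) = 67 kg × 6.9 L/kg = 462.3 L
LD = Vd · C_target = 462.3 × 4.58 = 2117 mg
Infusion rate = 11.00 L/h × 4.58 mg/L = 50.38 mg/h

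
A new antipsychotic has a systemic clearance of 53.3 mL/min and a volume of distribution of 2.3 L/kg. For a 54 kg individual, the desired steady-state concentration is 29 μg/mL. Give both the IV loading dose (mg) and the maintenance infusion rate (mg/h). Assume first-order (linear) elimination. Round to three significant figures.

Total Vd = 2.3 × 54 = 124.2 L
Loading: fill Vd to C_target → 124.2 L × 29 mg/L = 3602 mg
CL = 53.3 mL/min × 60/1000 = 3.198 L/h
Infusion rate = 3.198 L/h × 29 mg/L = 92.74 mg/h

(a) 3600 mg; (b) 92.7 mg/h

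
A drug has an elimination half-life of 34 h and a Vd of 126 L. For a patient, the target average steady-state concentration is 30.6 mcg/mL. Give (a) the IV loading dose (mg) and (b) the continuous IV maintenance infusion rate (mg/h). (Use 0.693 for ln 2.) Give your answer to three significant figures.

(a) 3860 mg; (b) 78.6 mg/h

LD = Vd × C = 126.0 × 30.6 = 3856 mg
CL = 0.693 × Vd / t½ = 0.693 × 126.0 / 34 = 2.568 L/h
Infusion rate = CL × Css = 2.568 × 30.6 = 78.58 mg/h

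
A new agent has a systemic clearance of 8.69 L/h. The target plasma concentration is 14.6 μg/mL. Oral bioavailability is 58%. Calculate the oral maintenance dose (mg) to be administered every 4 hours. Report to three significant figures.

At steady state, dose per interval replaces the amount cleared in that interval: F·D/τ = CL·Css.
D = CL × Css × τ / F = 8.690 × 14.6 × 4 / 0.58 = 875.0 mg

875 mg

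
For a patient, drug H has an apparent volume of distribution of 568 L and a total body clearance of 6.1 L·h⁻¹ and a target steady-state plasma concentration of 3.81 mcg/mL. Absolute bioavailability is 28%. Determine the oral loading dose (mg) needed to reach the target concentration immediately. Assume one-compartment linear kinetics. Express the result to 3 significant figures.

7730 mg

LD = Vd × C / F = 568.0 × 3.810 / 0.28 = 7729 mg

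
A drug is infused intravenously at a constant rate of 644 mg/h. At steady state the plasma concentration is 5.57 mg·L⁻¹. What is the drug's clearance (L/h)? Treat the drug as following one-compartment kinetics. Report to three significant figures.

116 L/h

At steady state, infusion rate = CL × Css, so CL = rate / Css.
CL = 644 / 5.57 = 115.6 L/h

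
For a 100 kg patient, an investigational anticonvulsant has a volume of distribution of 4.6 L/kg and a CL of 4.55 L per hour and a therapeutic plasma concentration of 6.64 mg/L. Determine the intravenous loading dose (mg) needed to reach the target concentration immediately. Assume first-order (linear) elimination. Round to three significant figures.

3050 mg

Vd = 4.6 L/kg × 100 kg = 460.0 L
The loading dose fills Vd to the target concentration.
LD = Vd × C = 460.0 × 6.640 = 3054 mg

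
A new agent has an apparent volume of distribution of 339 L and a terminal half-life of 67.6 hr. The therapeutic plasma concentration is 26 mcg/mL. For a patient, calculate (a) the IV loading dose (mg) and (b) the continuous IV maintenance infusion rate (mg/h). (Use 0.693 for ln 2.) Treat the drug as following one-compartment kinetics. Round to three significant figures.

(a) 8810 mg; (b) 90.4 mg/h

LD = Vd × C = 339.0 × 26 = 8814 mg
CL = 0.693 × Vd / t½ = 0.693 × 339.0 / 67.6 = 3.475 L/h
Infusion rate = CL × Css = 3.475 × 26 = 90.35 mg/h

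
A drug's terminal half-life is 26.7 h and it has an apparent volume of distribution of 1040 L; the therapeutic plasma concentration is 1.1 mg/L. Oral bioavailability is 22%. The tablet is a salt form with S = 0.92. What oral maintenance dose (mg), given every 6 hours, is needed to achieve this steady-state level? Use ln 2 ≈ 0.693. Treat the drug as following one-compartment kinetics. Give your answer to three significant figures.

k = 0.693/26.7 = 0.02596 h⁻¹, so CL = k·Vd = 0.02596 × 1040 = 27.00 L/h
D = CL × Css × τ / F / S = 27.00 × 1.1 × 6 / 0.22 / 0.92 = 880.4 mg

880 mg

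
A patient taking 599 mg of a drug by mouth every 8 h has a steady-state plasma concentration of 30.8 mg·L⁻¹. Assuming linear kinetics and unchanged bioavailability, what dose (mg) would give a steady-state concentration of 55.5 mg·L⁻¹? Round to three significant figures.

1080 mg

With linear kinetics, Css is proportional to dose rate (D/τ) at fixed clearance.
D₂ = D₁ × (Css,target / Css,current) = 599 × 55.5/30.8 = 1079 mg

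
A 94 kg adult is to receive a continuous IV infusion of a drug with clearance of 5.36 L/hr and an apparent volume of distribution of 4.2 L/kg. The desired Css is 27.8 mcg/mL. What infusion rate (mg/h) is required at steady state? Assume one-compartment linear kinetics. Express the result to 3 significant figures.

Infusion rate = CL · Css = 5.360 L/h × 27.8 mg/L = 149.0 mg/h

149 mg/h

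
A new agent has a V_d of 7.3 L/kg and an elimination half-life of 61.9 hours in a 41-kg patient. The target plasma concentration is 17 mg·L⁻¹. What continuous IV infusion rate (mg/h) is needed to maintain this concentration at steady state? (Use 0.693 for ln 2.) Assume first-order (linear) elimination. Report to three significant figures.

57.0 mg/h

Total Vd = 7.3 × 41 = 299.3 L
k = 0.693/61.9 = 0.01120 h⁻¹, so CL = k·Vd = 0.01120 × 299.3 = 3.352 L/h
Infusion rate = CL × Css = 3.352 × 17 = 56.98 mg/h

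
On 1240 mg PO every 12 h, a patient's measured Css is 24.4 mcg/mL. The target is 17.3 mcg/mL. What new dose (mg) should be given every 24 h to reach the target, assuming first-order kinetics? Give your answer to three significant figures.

1760 mg

For first-order elimination, Css ∝ F·D/(CL·τ); F and CL are unchanged, so Css ∝ D/τ.
D₂ = D₁ × (Css,target / Css,current) × (τ₂/τ₁) = 1240 × (17.3/24.4) × (24/12) = 1758 mg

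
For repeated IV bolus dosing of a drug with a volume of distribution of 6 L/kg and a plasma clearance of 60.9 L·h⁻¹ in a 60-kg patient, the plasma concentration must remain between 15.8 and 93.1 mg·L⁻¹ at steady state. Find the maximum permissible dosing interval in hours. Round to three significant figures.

10.5 h

Total Vd = 6 × 60 = 360.0 L
k = CL / Vd = 60.90 / 360.0 = 0.1692 h⁻¹
Between IV bolus doses, concentration decays as C = C₀·e^(−kτ), so C_peak/C_trough = e^(kτ).
τ_max = ln(C_peak/C_trough) / k = ln(93.1/15.8) / 0.1692 = 1.774 / 0.1692 = 10.48 h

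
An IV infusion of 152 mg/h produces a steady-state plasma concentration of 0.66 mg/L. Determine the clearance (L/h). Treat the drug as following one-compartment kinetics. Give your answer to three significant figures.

230 L/h

At steady state, infusion rate = CL × Css, so CL = rate / Css.
CL = 152 / 0.66 = 230.3 L/h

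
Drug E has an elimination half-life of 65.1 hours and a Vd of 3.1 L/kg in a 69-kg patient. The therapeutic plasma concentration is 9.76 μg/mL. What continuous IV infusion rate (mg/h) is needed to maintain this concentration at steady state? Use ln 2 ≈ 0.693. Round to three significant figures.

22.2 mg/h

Vd = 3.1 L/kg × 69 kg = 213.9 L
CL = 0.693 × Vd / t½ = 0.693 × 213.9 / 65.1 = 2.277 L/h
Infusion rate = CL × Css = 2.277 × 9.76 = 22.22 mg/h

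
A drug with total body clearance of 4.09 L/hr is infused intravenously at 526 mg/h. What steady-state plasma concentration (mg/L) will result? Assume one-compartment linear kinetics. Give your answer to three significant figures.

Css = rate / CL = 526 / 4.090 = 128.6 mg/L

129 mg/L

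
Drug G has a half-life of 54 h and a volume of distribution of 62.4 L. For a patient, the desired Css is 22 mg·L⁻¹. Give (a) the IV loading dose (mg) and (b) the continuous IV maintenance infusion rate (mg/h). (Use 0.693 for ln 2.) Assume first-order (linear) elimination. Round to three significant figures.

(a) 1370 mg; (b) 17.6 mg/h

LD = Vd × C = 62.40 × 22 = 1373 mg
CL = 0.693 × Vd / t½ = 0.693 × 62.40 / 54 = 0.8008 L/h
Infusion rate = CL × Css = 0.8008 × 22 = 17.62 mg/h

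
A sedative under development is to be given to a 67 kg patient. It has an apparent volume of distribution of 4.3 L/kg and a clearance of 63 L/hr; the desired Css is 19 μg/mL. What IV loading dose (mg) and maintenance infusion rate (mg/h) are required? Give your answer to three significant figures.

Vd(total) = 67 kg × 4.3 L/kg = 288.1 L
LD = Vd · C_target = 288.1 × 19 = 5474 mg
Infusion rate = 63.00 L/h × 19 mg/L = 1197 mg/h

(a) 5470 mg; (b) 1200 mg/h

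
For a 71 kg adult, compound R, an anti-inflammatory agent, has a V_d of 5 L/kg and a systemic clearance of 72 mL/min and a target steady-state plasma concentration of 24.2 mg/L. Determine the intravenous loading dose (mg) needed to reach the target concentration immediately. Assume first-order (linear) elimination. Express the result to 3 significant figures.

8590 mg

Vd(total) = 71 kg × 5 L/kg = 355.0 L
LD = Vd × C = 355.0 × 24.20 = 8591 mg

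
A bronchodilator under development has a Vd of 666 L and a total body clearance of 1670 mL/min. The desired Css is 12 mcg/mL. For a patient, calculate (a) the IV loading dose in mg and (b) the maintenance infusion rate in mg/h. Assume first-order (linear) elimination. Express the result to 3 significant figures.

(a) 7990 mg; (b) 1200 mg/h

LD = Vd · C_target = 666.0 × 12 = 7992 mg
CL = 1670 mL/min = 1670 × 0.06 = 100.2 L/h
Maintenance: replace elimination → rate = CL × Css = 100.2 × 12 = 1202 mg/h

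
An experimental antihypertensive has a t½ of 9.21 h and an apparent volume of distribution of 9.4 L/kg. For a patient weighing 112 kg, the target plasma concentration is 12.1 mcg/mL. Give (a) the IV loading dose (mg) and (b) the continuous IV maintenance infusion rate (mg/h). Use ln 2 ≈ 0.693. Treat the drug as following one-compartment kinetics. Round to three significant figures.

Vd = 9.4 L/kg × 112 kg = 1053 L
LD = Vd × C = 1053 × 12.1 = 12740 mg
CL = 0.693 × Vd / t½ = 0.693 × 1053 / 9.21 = 79.23 L/h
Infusion rate = CL × Css = 79.23 × 12.1 = 958.7 mg/h

(a) 12700 mg; (b) 959 mg/h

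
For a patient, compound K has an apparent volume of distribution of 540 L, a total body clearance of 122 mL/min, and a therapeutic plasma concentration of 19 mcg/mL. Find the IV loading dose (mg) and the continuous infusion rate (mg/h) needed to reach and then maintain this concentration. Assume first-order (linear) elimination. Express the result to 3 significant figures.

(a) 10300 mg; (b) 139 mg/h

Loading dose = Vd × C = 540.0 × 19 = 10260 mg
Convert clearance: 122 mL/min × 60 min/h ÷ 1000 mL/L = 7.320 L/h
Infusion rate = 7.320 L/h × 19 mg/L = 139.1 mg/h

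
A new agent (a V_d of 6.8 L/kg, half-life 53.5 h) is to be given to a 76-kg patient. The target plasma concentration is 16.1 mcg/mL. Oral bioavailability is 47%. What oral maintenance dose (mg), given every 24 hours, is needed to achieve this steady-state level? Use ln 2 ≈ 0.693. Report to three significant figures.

Vd(total) = 76 kg × 6.8 L/kg = 516.8 L
CL = 0.693 × Vd / t½ = 0.693 × 516.8 / 53.5 = 6.694 L/h
D = CL × Css × τ / F = 6.694 × 16.1 × 24 / 0.47 = 5503 mg

5500 mg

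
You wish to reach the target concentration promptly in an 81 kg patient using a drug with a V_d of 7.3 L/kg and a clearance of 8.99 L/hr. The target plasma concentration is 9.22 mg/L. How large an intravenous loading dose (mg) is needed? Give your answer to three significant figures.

5450 mg

Vd = 7.3 L/kg × 81 kg = 591.3 L
LD = Vd × C = 591.3 × 9.220 = 5452 mg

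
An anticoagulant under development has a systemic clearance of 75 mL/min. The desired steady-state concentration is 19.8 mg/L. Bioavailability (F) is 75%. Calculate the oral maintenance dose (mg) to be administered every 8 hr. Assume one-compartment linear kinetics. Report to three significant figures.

CL = 75 mL/min × 60/1000 = 4.500 L/h
D = CL × Css × τ / F = 4.500 × 19.8 × 8 / 0.75 = 950.4 mg

950 mg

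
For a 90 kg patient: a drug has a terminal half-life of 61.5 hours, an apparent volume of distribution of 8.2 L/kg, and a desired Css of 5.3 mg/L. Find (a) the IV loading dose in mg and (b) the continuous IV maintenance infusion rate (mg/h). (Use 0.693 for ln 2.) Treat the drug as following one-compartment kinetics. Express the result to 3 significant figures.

Total Vd = 8.2 × 90 = 738.0 L
LD = Vd × C = 738.0 × 5.3 = 3911 mg
CL = 0.693 × Vd / t½ = 0.693 × 738.0 / 61.5 = 8.316 L/h
Infusion rate = CL × Css = 8.316 × 5.3 = 44.07 mg/h

(a) 3910 mg; (b) 44.1 mg/h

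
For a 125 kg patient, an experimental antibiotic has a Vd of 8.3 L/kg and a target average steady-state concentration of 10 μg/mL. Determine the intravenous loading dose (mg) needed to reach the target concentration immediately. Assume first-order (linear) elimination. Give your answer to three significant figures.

10400 mg

Vd(total) = 125 kg × 8.3 L/kg = 1038 L
The loading dose fills Vd to the target concentration.
LD = Vd × C = 1038 × 10.00 = 10380 mg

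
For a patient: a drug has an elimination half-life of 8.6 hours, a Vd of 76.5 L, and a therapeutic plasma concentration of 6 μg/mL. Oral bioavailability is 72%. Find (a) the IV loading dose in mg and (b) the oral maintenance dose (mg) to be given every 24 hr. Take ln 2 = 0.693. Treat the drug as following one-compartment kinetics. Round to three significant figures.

LD = Vd × C = 76.50 × 6 = 459.0 mg
CL = 0.693 × Vd / t½ = 0.693 × 76.50 / 8.6 = 6.164 L/h
D = CL × Css × τ / F = 6.164 × 6 × 24 / 0.72 = 1233 mg

(a) 459 mg; (b) 1230 mg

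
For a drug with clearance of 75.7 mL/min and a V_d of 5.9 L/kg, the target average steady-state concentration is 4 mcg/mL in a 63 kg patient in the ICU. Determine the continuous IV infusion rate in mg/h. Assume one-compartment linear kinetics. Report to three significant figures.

18.2 mg/h

CL = 75.7 mL/min = 75.7 × 0.06 = 4.542 L/h
Rate = CL × Css = 4.542 × 4 = 18.17 mg/h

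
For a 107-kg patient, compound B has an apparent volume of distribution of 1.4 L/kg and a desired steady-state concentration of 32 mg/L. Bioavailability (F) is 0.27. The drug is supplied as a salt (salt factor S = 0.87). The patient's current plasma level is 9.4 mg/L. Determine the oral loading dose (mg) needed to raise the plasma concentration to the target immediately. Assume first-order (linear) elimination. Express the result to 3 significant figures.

Vd = 1.4 L/kg × 107 kg = 149.8 L
Concentration deficit ΔC = 32 − 9.4 = 22.60 mg/L
LD = Vd × ΔC / F / S = 149.8 × 22.60 / 0.27 / 0.87 = 14410 mg

14400 mg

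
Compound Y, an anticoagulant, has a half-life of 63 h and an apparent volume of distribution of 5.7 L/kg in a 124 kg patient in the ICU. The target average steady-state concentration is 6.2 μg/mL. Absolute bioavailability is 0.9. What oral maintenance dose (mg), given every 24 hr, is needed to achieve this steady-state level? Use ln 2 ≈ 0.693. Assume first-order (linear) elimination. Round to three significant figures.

Vd(total) = 124 kg × 5.7 L/kg = 706.8 L
CL = 0.693 × Vd / t½ = 0.693 × 706.8 / 63 = 7.775 L/h
D = CL × Css × τ / F = 7.775 × 6.2 × 24 / 0.9 = 1285 mg

1290 mg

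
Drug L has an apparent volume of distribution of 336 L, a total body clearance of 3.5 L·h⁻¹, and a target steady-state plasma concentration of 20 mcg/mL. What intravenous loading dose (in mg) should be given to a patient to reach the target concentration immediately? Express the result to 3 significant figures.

LD is governed by Vd — clearance does not enter the loading-dose calculation.
LD = Vd × C = 336.0 × 20.00 = 6720 mg

6720 mg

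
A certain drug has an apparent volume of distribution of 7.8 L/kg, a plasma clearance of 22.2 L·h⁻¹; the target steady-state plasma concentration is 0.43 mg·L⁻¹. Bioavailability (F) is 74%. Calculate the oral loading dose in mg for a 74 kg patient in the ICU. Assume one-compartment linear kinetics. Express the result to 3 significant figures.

335 mg

Total Vd = 7.8 × 74 = 577.2 L
LD = Vd × C / F = 577.2 × 0.4300 / 0.74 = 335.4 mg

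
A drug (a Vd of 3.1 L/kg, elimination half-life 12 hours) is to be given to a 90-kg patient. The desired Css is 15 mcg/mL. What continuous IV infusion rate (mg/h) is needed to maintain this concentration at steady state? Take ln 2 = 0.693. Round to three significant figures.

Vd = 3.1 L/kg × 90 kg = 279.0 L
k = 0.693/12 = 0.05775 h⁻¹, so CL = k·Vd = 0.05775 × 279.0 = 16.11 L/h
Infusion rate = CL × Css = 16.11 × 15 = 241.7 mg/h

242 mg/h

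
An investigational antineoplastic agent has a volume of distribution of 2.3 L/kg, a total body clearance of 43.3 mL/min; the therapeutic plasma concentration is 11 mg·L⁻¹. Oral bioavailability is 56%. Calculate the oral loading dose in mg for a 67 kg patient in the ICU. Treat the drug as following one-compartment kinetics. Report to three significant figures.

Total Vd = 2.3 × 67 = 154.1 L
LD = Vd × C / F = 154.1 × 11.00 / 0.56 = 3027 mg

3030 mg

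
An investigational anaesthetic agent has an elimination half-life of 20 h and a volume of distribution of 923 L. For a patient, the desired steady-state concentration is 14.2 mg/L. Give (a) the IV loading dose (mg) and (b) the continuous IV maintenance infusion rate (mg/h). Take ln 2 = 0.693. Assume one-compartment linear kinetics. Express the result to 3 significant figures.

LD = Vd × C = 923.0 × 14.2 = 13110 mg
CL = 0.693 × Vd / t½ = 0.693 × 923.0 / 20 = 31.98 L/h
Infusion rate = CL × Css = 31.98 × 14.2 = 454.1 mg/h

(a) 13100 mg; (b) 454 mg/h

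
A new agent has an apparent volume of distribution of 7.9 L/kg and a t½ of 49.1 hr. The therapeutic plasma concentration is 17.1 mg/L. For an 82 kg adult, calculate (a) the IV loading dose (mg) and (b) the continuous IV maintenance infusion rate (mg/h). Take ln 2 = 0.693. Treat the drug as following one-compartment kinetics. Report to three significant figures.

(a) 11100 mg; (b) 156 mg/h

Vd = 7.9 L/kg × 82 kg = 647.8 L
LD = Vd × C = 647.8 × 17.1 = 11080 mg
CL = 0.693 × Vd / t½ = 0.693 × 647.8 / 49.1 = 9.143 L/h
Infusion rate = CL × Css = 9.143 × 17.1 = 156.3 mg/h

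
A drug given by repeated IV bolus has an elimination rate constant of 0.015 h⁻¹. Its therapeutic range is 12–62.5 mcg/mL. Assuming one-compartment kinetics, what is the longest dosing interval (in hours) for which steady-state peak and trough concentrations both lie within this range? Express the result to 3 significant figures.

110 h

Between IV bolus doses, concentration decays as C = C₀·e^(−kτ), so C_peak/C_trough = e^(kτ).
τ_max = ln(C_peak/C_trough) / k = ln(62.5/12) / 0.01500 = 1.650 / 0.01500 = 110.0 h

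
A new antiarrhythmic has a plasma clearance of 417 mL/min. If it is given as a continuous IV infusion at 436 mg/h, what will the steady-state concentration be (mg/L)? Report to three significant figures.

Convert clearance: 417 mL/min × 60 min/h ÷ 1000 mL/L = 25.02 L/h
Css = rate / CL = 436 / 25.02 = 17.43 mg/L

17.4 mg/L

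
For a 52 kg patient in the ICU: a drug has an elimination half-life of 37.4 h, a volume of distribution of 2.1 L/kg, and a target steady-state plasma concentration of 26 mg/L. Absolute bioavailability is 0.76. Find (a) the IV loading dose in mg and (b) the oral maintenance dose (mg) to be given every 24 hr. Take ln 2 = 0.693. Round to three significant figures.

(a) 2840 mg; (b) 1660 mg

Vd(total) = 52 kg × 2.1 L/kg = 109.2 L
LD = Vd × C = 109.2 × 26 = 2839 mg
CL = 0.693 × Vd / t½ = 0.693 × 109.2 / 37.4 = 2.023 L/h
D = CL × Css × τ / F = 2.023 × 26 × 24 / 0.76 = 1661 mg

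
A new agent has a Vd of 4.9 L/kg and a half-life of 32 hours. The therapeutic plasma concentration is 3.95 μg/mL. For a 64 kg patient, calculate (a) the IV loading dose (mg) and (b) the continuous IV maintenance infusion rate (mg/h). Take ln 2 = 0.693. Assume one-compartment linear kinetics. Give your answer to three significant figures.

(a) 1240 mg; (b) 26.8 mg/h

Vd(total) = 64 kg × 4.9 L/kg = 313.6 L
LD = Vd × C = 313.6 × 3.95 = 1239 mg
CL = 0.693 × Vd / t½ = 0.693 × 313.6 / 32 = 6.791 L/h
Infusion rate = CL × Css = 6.791 × 3.95 = 26.82 mg/h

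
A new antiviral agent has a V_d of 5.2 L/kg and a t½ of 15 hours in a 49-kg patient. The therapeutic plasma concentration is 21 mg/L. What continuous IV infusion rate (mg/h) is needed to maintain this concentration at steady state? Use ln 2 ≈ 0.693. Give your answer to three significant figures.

Vd = 5.2 L/kg × 49 kg = 254.8 L
CL = 0.693 × Vd / t½ = 0.693 × 254.8 / 15 = 11.77 L/h
Infusion rate = CL × Css = 11.77 × 21 = 247.2 mg/h

247 mg/h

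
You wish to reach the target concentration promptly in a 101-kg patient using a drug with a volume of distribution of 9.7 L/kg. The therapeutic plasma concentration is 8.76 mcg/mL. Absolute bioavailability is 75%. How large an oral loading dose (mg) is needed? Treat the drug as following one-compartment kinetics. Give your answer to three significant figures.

Vd = 9.7 L/kg × 101 kg = 979.7 L
The loading dose fills Vd to the target concentration.
LD = Vd × C / F = 979.7 × 8.760 / 0.75 = 11440 mg

11400 mg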